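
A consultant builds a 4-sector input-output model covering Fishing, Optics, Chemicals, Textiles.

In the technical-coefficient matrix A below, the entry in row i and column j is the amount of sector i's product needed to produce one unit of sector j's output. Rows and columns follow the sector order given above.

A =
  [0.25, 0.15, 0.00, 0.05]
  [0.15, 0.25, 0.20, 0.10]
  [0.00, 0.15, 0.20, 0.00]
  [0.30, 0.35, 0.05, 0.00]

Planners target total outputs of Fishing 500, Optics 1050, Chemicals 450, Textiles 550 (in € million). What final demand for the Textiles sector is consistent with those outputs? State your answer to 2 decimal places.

I − A =
  [   0.75    -0.15     0.00    -0.05]
  [  -0.15     0.75    -0.20    -0.10]
  [   0.00    -0.15     0.80     0.00]
  [  -0.30    -0.35    -0.05     1.00]
d = (I − A) x:
  d_1 = (+0.75)·500 + (-0.15)·1050 + (+0.00)·450 + (-0.05)·550 = 190.00
  d_2 = (-0.15)·500 + (+0.75)·1050 + (-0.20)·450 + (-0.10)·550 = 567.50
  d_3 = (+0.00)·500 + (-0.15)·1050 + (+0.80)·450 + (+0.00)·550 = 202.50
  d_4 = (-0.30)·500 + (-0.35)·1050 + (-0.05)·450 + (+1.00)·550 = 10.00

d_4 = 10.00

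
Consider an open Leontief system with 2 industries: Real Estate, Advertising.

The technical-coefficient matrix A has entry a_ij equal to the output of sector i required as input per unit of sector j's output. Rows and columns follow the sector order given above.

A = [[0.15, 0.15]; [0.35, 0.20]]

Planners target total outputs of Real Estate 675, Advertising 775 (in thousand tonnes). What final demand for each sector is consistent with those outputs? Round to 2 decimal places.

d_1 = 457.50, d_2 = 383.75

I − A =
  [   0.85    -0.15]
  [  -0.35     0.80]
d = (I − A) x:
  d_1 = (+0.85)·675 + (-0.15)·775 = 457.50
  d_2 = (-0.35)·675 + (+0.80)·775 = 383.75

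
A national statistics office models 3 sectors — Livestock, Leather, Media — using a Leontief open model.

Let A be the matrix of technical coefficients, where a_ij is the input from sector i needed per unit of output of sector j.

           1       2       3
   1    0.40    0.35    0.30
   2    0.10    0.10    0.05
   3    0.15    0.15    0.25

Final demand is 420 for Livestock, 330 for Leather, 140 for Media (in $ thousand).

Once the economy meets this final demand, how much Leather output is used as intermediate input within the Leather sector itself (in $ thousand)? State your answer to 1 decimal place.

I − A =
  [   0.60    -0.35    -0.30]
  [  -0.10     0.90    -0.05]
  [  -0.15    -0.15     0.75]
Cofactors of I−A, C_ij = (−1)^(i+j)·(minor ij) (rows/columns in the sector order above):
  C_11 = (0.90)(0.75) − (-0.05)(-0.15) = 0.6675
  C_12 = −[(-0.10)(0.75) − (-0.05)(-0.15)] = 0.0825
  C_13 = (-0.10)(-0.15) − (0.90)(-0.15) = 0.1500
  C_21 = −[(-0.35)(0.75) − (-0.30)(-0.15)] = 0.3075
  C_22 = (0.60)(0.75) − (-0.30)(-0.15) = 0.4050
  C_23 = −[(0.60)(-0.15) − (-0.35)(-0.15)] = 0.1425
  C_31 = (-0.35)(-0.05) − (-0.30)(0.90) = 0.2875
  C_32 = −[(0.60)(-0.05) − (-0.30)(-0.10)] = 0.0600
  C_33 = (0.60)(0.90) − (-0.35)(-0.10) = 0.5050
det(I−A) = Σ_j (I−A)_1j·C_1j = (0.60)(0.6675) + (-0.35)(0.0825) + (-0.30)(0.1500) = 0.326625
adj(I−A) = Cᵀ =
  [ 0.6675   0.3075   0.2875]
  [ 0.0825   0.4050   0.0600]
  [ 0.1500   0.1425   0.5050]
(I − A)⁻¹ = adj(I−A) / det(I−A) ≈
  [   2.0436     0.9414     0.8802]
  [   0.2526     1.2400     0.1837]
  [   0.4592     0.4363     1.5461]
First solve x = (I − A)⁻¹ d = adj(I−A)·d / det(I−A); in particular x_2 = (0.0825·420 + 0.4050·330 + 0.0600·140) / 0.326625 = 176.70 / 0.326625 ≈ 540.987.
Intermediate flow from 2 to 2: z_22 = a_22 · x_2 = 0.10 × 176.70 / 0.326625 = 17.67 / 0.326625 ≈ 54.1.

z_22 = 54.1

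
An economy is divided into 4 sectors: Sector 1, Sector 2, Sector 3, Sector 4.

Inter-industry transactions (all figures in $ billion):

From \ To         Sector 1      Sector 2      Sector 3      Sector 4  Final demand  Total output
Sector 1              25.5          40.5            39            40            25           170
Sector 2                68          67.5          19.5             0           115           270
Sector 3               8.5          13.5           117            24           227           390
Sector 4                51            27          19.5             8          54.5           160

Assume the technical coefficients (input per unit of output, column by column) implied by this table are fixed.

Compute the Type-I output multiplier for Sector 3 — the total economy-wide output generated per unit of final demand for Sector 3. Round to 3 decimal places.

m_3 = 2.228

Technical coefficients a_ij = z_ij / X_j:
  a_11 = 25.5/170 = 0.15, a_21 = 68/170 = 0.40, a_31 = 8.5/170 = 0.05, a_41 = 51/170 = 0.30
  a_12 = 40.5/270 = 0.15, a_22 = 67.5/270 = 0.25, a_32 = 13.5/270 = 0.05, a_42 = 27/270 = 0.10
  a_13 = 39/390 = 0.10, a_23 = 19.5/390 = 0.05, a_33 = 117/390 = 0.30, a_43 = 19.5/390 = 0.05
  a_14 = 40/160 = 0.25, a_24 = 0/160 = 0.00, a_34 = 24/160 = 0.15, a_44 = 8/160 = 0.05
I − A =
  [   0.85    -0.15    -0.10    -0.25]
  [  -0.40     0.75    -0.05     0.00]
  [  -0.05    -0.05     0.70    -0.15]
  [  -0.30    -0.10    -0.05     0.95]
Compute the cofactors C_ij = (−1)^(i+j)·(3×3 minor ij) of I−A; the adjugate is their transpose:
adj(I−A) = Cᵀ =
  [ 0.490000   0.123000   0.089000   0.143000]
  [ 0.267625   0.496500   0.079625   0.083000]
  [ 0.094375   0.064500   0.482375   0.101000]
  [ 0.187875   0.094500   0.061875   0.396000]
det(I−A) = Σ_j (I−A)_1j·C_1j = (0.85)(0.490000) + (-0.15)(0.267625) + (-0.10)(0.094375) + (-0.25)(0.187875) = 0.31995
(I − A)⁻¹ = adj(I−A) / det(I−A) ≈
  [   1.5315     0.3844     0.2782     0.4469]
  [   0.8365     1.5518     0.2489     0.2594]
  [   0.2950     0.2016     1.5077     0.3157]
  [   0.5872     0.2954     0.1934     1.2377]
The output multiplier for sector j is the column-j sum of the Leontief inverse (I − A)⁻¹ = adj(I−A) / det(I−A).
Column 3 of adj(I−A): (0.089000, 0.079625, 0.482375, 0.061875); det(I−A) = 0.31995.
m_3 = (0.089000 + 0.079625 + 0.482375 + 0.061875) / 0.31995 = 0.712875 / 0.31995 ≈ 2.228.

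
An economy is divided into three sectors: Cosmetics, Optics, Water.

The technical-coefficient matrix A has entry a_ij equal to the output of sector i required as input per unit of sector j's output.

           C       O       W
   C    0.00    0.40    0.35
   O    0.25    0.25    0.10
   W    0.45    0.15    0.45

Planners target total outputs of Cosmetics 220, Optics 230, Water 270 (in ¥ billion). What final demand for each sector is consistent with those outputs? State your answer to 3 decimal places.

d_C = 33.500, d_O = 90.500, d_W = 15.000

I − A =
  [   1.00    -0.40    -0.35]
  [  -0.25     0.75    -0.10]
  [  -0.45    -0.15     0.55]
d = (I − A) x:
  d_C = (+1.00)·220 + (-0.40)·230 + (-0.35)·270 = 33.500
  d_O = (-0.25)·220 + (+0.75)·230 + (-0.10)·270 = 90.500
  d_W = (-0.45)·220 + (-0.15)·230 + (+0.55)·270 = 15.000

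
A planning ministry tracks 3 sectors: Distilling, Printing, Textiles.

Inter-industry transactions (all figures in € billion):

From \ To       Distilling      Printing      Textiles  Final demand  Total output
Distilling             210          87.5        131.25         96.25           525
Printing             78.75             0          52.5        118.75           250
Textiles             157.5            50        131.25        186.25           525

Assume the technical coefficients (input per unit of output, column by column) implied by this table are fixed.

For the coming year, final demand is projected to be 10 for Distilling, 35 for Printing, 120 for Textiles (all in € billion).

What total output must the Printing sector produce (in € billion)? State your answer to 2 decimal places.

x_P = 85.89

Technical coefficients a_ij = z_ij / X_j:
  a_DD = 210/525 = 0.40, a_PD = 78.75/525 = 0.15, a_TD = 157.5/525 = 0.30
  a_DP = 87.5/250 = 0.35, a_PP = 0/250 = 0.00, a_TP = 50/250 = 0.20
  a_DT = 131.25/525 = 0.25, a_PT = 52.5/525 = 0.10, a_TT = 131.25/525 = 0.25
I − A =
  [   0.60    -0.35    -0.25]
  [  -0.15     1.00    -0.10]
  [  -0.30    -0.20     0.75]
Cofactors of I−A, C_ij = (−1)^(i+j)·(minor ij) (rows/columns in the sector order above):
  C_11 = (1.00)(0.75) − (-0.10)(-0.20) = 0.7300
  C_12 = −[(-0.15)(0.75) − (-0.10)(-0.30)] = 0.1425
  C_13 = (-0.15)(-0.20) − (1.00)(-0.30) = 0.3300
  C_21 = −[(-0.35)(0.75) − (-0.25)(-0.20)] = 0.3125
  C_22 = (0.60)(0.75) − (-0.25)(-0.30) = 0.3750
  C_23 = −[(0.60)(-0.20) − (-0.35)(-0.30)] = 0.2250
  C_31 = (-0.35)(-0.10) − (-0.25)(1.00) = 0.2850
  C_32 = −[(0.60)(-0.10) − (-0.25)(-0.15)] = 0.0975
  C_33 = (0.60)(1.00) − (-0.35)(-0.15) = 0.5475
det(I−A) = Σ_j (I−A)_1j·C_1j = (0.60)(0.7300) + (-0.35)(0.1425) + (-0.25)(0.3300) = 0.305625
adj(I−A) = Cᵀ =
  [ 0.7300   0.3125   0.2850]
  [ 0.1425   0.3750   0.0975]
  [ 0.3300   0.2250   0.5475]
(I − A)⁻¹ = adj(I−A) / det(I−A) ≈
  [   2.3885     1.0225     0.9325]
  [   0.4663     1.2270     0.3190]
  [   1.0798     0.7362     1.7914]
x = (I − A)⁻¹ d = adj(I−A)·d / det(I−A), with det(I−A) = 0.305625:
  x_D = (0.7300·10 + 0.3125·35 + 0.2850·120) / 0.305625 = 52.4375 / 0.305625 ≈ 171.57
  x_P = (0.1425·10 + 0.3750·35 + 0.0975·120) / 0.305625 = 26.25 / 0.305625 ≈ 85.89
  x_T = (0.3300·10 + 0.2250·35 + 0.5475·120) / 0.305625 = 76.875 / 0.305625 ≈ 251.53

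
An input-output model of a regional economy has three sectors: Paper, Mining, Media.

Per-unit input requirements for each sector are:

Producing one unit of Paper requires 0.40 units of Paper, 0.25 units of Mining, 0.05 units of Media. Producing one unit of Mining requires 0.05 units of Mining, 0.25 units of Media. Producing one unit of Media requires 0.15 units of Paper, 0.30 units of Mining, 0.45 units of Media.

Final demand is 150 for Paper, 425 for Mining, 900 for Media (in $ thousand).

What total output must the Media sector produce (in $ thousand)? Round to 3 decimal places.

I − A =
  [   0.60     0.00    -0.15]
  [  -0.25     0.95    -0.30]
  [  -0.05    -0.25     0.55]
Cofactors of I−A, C_ij = (−1)^(i+j)·(minor ij) (rows/columns in the sector order above):
  C_11 = (0.95)(0.55) − (-0.30)(-0.25) = 0.4475
  C_12 = −[(-0.25)(0.55) − (-0.30)(-0.05)] = 0.1525
  C_13 = (-0.25)(-0.25) − (0.95)(-0.05) = 0.1100
  C_21 = −[(0.00)(0.55) − (-0.15)(-0.25)] = 0.0375
  C_22 = (0.60)(0.55) − (-0.15)(-0.05) = 0.3225
  C_23 = −[(0.60)(-0.25) − (0.00)(-0.05)] = 0.1500
  C_31 = (0.00)(-0.30) − (-0.15)(0.95) = 0.1425
  C_32 = −[(0.60)(-0.30) − (-0.15)(-0.25)] = 0.2175
  C_33 = (0.60)(0.95) − (0.00)(-0.25) = 0.5700
det(I−A) = Σ_j (I−A)_1j·C_1j = (0.60)(0.4475) + (0.00)(0.1525) + (-0.15)(0.1100) = 0.2520
adj(I−A) = Cᵀ =
  [ 0.4475   0.0375   0.1425]
  [ 0.1525   0.3225   0.2175]
  [ 0.1100   0.1500   0.5700]
(I − A)⁻¹ = adj(I−A) / det(I−A) ≈
  [   1.7758     0.1488     0.5655]
  [   0.6052     1.2798     0.8631]
  [   0.4365     0.5952     2.2619]
x = (I − A)⁻¹ d = adj(I−A)·d / det(I−A), with det(I−A) = 0.2520:
  x_1 = (0.4475·150 + 0.0375·425 + 0.1425·900) / 0.2520 = 211.3125 / 0.2520 ≈ 838.542
  x_2 = (0.1525·150 + 0.3225·425 + 0.2175·900) / 0.2520 = 355.6875 / 0.2520 ≈ 1411.458
  x_3 = (0.1100·150 + 0.1500·425 + 0.5700·900) / 0.2520 = 593.25 / 0.2520 ≈ 2354.167

x_3 = 2354.167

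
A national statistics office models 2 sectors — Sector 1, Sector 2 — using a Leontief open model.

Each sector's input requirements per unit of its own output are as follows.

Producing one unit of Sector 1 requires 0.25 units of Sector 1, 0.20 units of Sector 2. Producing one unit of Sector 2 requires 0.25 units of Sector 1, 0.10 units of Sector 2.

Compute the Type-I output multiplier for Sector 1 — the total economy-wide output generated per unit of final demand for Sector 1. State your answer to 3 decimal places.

m_1 = 1.760

I − A =
  [   0.75    -0.25]
  [  -0.20     0.90]
det(I−A) = (0.75)(0.90) − (-0.25)(-0.20) = 0.6250
adj(I−A) = [[0.90, 0.25], [0.20, 0.75]]
(I − A)⁻¹ = adj(I−A) / det(I−A) ≈
  [   1.4400     0.4000]
  [   0.3200     1.2000]
The output multiplier for sector j is the column-j sum of the Leontief inverse (I − A)⁻¹ = adj(I−A) / det(I−A).
Column 1 of adj(I−A): (0.90, 0.20); det(I−A) = 0.6250.
m_1 = (0.90 + 0.20) / 0.6250 = 1.10 / 0.6250 = 1.760.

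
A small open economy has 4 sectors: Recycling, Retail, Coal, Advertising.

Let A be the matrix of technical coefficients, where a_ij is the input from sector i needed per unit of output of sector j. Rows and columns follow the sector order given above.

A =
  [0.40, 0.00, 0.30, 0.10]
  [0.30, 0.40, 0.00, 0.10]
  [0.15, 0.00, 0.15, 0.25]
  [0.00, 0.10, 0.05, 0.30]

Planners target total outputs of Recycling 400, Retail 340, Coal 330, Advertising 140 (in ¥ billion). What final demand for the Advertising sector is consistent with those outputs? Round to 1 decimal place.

I − A =
  [   0.60     0.00    -0.30    -0.10]
  [  -0.30     0.60     0.00    -0.10]
  [  -0.15     0.00     0.85    -0.25]
  [   0.00    -0.10    -0.05     0.70]
d = (I − A) x:
  d_1 = (+0.60)·400 + (+0.00)·340 + (-0.30)·330 + (-0.10)·140 = 127.0
  d_2 = (-0.30)·400 + (+0.60)·340 + (+0.00)·330 + (-0.10)·140 = 70.0
  d_3 = (-0.15)·400 + (+0.00)·340 + (+0.85)·330 + (-0.25)·140 = 185.5
  d_4 = (+0.00)·400 + (-0.10)·340 + (-0.05)·330 + (+0.70)·140 = 47.5

d_4 = 47.5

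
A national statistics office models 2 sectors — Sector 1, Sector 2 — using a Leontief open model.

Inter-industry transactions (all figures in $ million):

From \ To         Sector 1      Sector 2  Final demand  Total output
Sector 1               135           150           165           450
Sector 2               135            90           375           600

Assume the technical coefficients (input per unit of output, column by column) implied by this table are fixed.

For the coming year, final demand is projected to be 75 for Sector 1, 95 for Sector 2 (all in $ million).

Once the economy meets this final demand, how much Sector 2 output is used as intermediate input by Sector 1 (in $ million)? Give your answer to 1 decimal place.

z_21 = 50.5

Technical coefficients a_ij = z_ij / X_j:
  a_11 = 135/450 = 0.30, a_21 = 135/450 = 0.30
  a_12 = 150/600 = 0.25, a_22 = 90/600 = 0.15
I − A =
  [   0.70    -0.25]
  [  -0.30     0.85]
det(I−A) = (0.70)(0.85) − (-0.25)(-0.30) = 0.5200
adj(I−A) = [[0.85, 0.25], [0.30, 0.70]]
(I − A)⁻¹ = adj(I−A) / det(I−A) ≈
  [   1.6346     0.4808]
  [   0.5769     1.3462]
First solve x = (I − A)⁻¹ d = adj(I−A)·d / det(I−A); in particular x_1 = (0.85·75 + 0.25·95) / 0.5200 = 87.50 / 0.5200 ≈ 168.269.
Intermediate flow from 2 to 1: z_21 = a_21 · x_1 = 0.30 × 87.50 / 0.5200 = 26.25 / 0.5200 ≈ 50.5.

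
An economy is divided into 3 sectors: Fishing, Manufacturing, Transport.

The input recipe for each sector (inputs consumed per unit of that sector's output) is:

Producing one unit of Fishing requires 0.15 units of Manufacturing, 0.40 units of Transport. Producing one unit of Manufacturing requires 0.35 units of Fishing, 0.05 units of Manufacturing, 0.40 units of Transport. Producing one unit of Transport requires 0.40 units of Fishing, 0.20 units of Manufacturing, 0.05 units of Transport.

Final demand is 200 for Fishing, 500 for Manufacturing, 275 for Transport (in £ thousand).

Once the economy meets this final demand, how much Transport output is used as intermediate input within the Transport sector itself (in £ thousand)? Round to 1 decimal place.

z_33 = 53.2

I − A =
  [   1.00    -0.35    -0.40]
  [  -0.15     0.95    -0.20]
  [  -0.40    -0.40     0.95]
Cofactors of I−A, C_ij = (−1)^(i+j)·(minor ij) (rows/columns in the sector order above):
  C_11 = (0.95)(0.95) − (-0.20)(-0.40) = 0.8225
  C_12 = −[(-0.15)(0.95) − (-0.20)(-0.40)] = 0.2225
  C_13 = (-0.15)(-0.40) − (0.95)(-0.40) = 0.4400
  C_21 = −[(-0.35)(0.95) − (-0.40)(-0.40)] = 0.4925
  C_22 = (1.00)(0.95) − (-0.40)(-0.40) = 0.7900
  C_23 = −[(1.00)(-0.40) − (-0.35)(-0.40)] = 0.5400
  C_31 = (-0.35)(-0.20) − (-0.40)(0.95) = 0.4500
  C_32 = −[(1.00)(-0.20) − (-0.40)(-0.15)] = 0.2600
  C_33 = (1.00)(0.95) − (-0.35)(-0.15) = 0.8975
det(I−A) = Σ_j (I−A)_1j·C_1j = (1.00)(0.8225) + (-0.35)(0.2225) + (-0.40)(0.4400) = 0.568625
adj(I−A) = Cᵀ =
  [ 0.8225   0.4925   0.4500]
  [ 0.2225   0.7900   0.2600]
  [ 0.4400   0.5400   0.8975]
(I − A)⁻¹ = adj(I−A) / det(I−A) ≈
  [   1.4465     0.8661     0.7914]
  [   0.3913     1.3893     0.4572]
  [   0.7738     0.9497     1.5784]
First solve x = (I − A)⁻¹ d = adj(I−A)·d / det(I−A); in particular x_3 = (0.4400·200 + 0.5400·500 + 0.8975·275) / 0.568625 = 604.8125 / 0.568625 ≈ 1063.640.
Intermediate flow from 3 to 3: z_33 = a_33 · x_3 = 0.05 × 604.8125 / 0.568625 = 30.240625 / 0.568625 ≈ 53.2.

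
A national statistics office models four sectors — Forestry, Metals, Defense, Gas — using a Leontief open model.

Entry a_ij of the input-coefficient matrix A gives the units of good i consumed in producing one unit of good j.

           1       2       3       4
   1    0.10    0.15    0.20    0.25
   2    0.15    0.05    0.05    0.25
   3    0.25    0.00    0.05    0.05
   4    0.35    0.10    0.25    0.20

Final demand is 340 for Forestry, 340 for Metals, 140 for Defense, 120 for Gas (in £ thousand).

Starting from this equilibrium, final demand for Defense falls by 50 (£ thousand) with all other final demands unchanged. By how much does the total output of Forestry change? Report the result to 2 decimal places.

Δx_1 = -24.98

I − A =
  [   0.90    -0.15    -0.20    -0.25]
  [  -0.15     0.95    -0.05    -0.25]
  [  -0.25     0.00     0.95    -0.05]
  [  -0.35    -0.10    -0.25     0.80]
Compute the cofactors C_ij = (−1)^(i+j)·(3×3 minor ij) of I−A; the adjugate is their transpose:
adj(I−A) = Cᵀ =
  [ 0.686125   0.136875   0.223000   0.271125]
  [ 0.221750   0.530500   0.138750   0.243750]
  [ 0.201125   0.043375   0.543500   0.110375]
  [ 0.390750   0.139750   0.284750   0.741500]
det(I−A) = Σ_j (I−A)_1j·C_1j = (0.90)(0.686125) + (-0.15)(0.221750) + (-0.20)(0.201125) + (-0.25)(0.390750) = 0.4463375
(I − A)⁻¹ = adj(I−A) / det(I−A) ≈
  [   1.5372     0.3067     0.4996     0.6074]
  [   0.4968     1.1886     0.3109     0.5461]
  [   0.4506     0.0972     1.2177     0.2473]
  [   0.8755     0.3131     0.6380     1.6613]
Δx = (I − A)⁻¹ Δd with Δd having -50 in the Defense component and 0 elsewhere.
So Δx_1 = L_13 · (-50), where L_13 = adj(I−A)_13 / det(I−A) = 0.223000 / 0.4463375.
Δx_1 = 0.223000 × (-50) / 0.4463375 = -11.15 / 0.4463375 ≈ -24.98.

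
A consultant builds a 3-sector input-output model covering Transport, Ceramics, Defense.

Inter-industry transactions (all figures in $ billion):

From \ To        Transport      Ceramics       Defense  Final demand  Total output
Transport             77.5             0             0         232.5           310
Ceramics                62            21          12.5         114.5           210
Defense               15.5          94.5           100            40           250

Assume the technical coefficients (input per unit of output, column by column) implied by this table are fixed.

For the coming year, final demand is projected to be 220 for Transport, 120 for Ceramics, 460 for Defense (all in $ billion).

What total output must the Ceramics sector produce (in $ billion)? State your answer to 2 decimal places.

Technical coefficients a_ij = z_ij / X_j:
  a_TT = 77.5/310 = 0.25, a_CT = 62/310 = 0.20, a_DT = 15.5/310 = 0.05
  a_TC = 0/210 = 0.00, a_CC = 21/210 = 0.10, a_DC = 94.5/210 = 0.45
  a_TD = 0/250 = 0.00, a_CD = 12.5/250 = 0.05, a_DD = 100/250 = 0.40
I − A =
  [   0.75     0.00     0.00]
  [  -0.20     0.90    -0.05]
  [  -0.05    -0.45     0.60]
Cofactors of I−A, C_ij = (−1)^(i+j)·(minor ij) (rows/columns in the sector order above):
  C_11 = (0.90)(0.60) − (-0.05)(-0.45) = 0.5175
  C_12 = −[(-0.20)(0.60) − (-0.05)(-0.05)] = 0.1225
  C_13 = (-0.20)(-0.45) − (0.90)(-0.05) = 0.1350
  C_21 = −[(0.00)(0.60) − (0.00)(-0.45)] = 0.0000
  C_22 = (0.75)(0.60) − (0.00)(-0.05) = 0.4500
  C_23 = −[(0.75)(-0.45) − (0.00)(-0.05)] = 0.3375
  C_31 = (0.00)(-0.05) − (0.00)(0.90) = 0.0000
  C_32 = −[(0.75)(-0.05) − (0.00)(-0.20)] = 0.0375
  C_33 = (0.75)(0.90) − (0.00)(-0.20) = 0.6750
det(I−A) = Σ_j (I−A)_1j·C_1j = (0.75)(0.5175) + (0.00)(0.1225) + (0.00)(0.1350) = 0.388125
adj(I−A) = Cᵀ =
  [ 0.5175   0.0000   0.0000]
  [ 0.1225   0.4500   0.0375]
  [ 0.1350   0.3375   0.6750]
(I − A)⁻¹ = adj(I−A) / det(I−A) ≈
  [   1.3333     0.0000     0.0000]
  [   0.3156     1.1594     0.0966]
  [   0.3478     0.8696     1.7391]
x = (I − A)⁻¹ d = adj(I−A)·d / det(I−A), with det(I−A) = 0.388125:
  x_T = (0.5175·220 + 0.0000·120 + 0.0000·460) / 0.388125 = 113.85 / 0.388125 ≈ 293.33
  x_C = (0.1225·220 + 0.4500·120 + 0.0375·460) / 0.388125 = 98.20 / 0.388125 ≈ 253.01
  x_D = (0.1350·220 + 0.3375·120 + 0.6750·460) / 0.388125 = 380.70 / 0.388125 ≈ 980.87

x_C = 253.01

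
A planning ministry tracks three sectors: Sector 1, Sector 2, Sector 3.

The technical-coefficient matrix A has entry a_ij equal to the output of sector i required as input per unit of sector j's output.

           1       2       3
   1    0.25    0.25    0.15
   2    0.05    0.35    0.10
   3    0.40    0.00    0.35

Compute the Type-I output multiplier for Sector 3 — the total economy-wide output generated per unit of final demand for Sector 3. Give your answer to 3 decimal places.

m_3 = 2.618

I − A =
  [   0.75    -0.25    -0.15]
  [  -0.05     0.65    -0.10]
  [  -0.40     0.00     0.65]
Cofactors of I−A, C_ij = (−1)^(i+j)·(minor ij) (rows/columns in the sector order above):
  C_11 = (0.65)(0.65) − (-0.10)(0.00) = 0.4225
  C_12 = −[(-0.05)(0.65) − (-0.10)(-0.40)] = 0.0725
  C_13 = (-0.05)(0.00) − (0.65)(-0.40) = 0.2600
  C_21 = −[(-0.25)(0.65) − (-0.15)(0.00)] = 0.1625
  C_22 = (0.75)(0.65) − (-0.15)(-0.40) = 0.4275
  C_23 = −[(0.75)(0.00) − (-0.25)(-0.40)] = 0.1000
  C_31 = (-0.25)(-0.10) − (-0.15)(0.65) = 0.1225
  C_32 = −[(0.75)(-0.10) − (-0.15)(-0.05)] = 0.0825
  C_33 = (0.75)(0.65) − (-0.25)(-0.05) = 0.4750
det(I−A) = Σ_j (I−A)_1j·C_1j = (0.75)(0.4225) + (-0.25)(0.0725) + (-0.15)(0.2600) = 0.25975
adj(I−A) = Cᵀ =
  [ 0.4225   0.1625   0.1225]
  [ 0.0725   0.4275   0.0825]
  [ 0.2600   0.1000   0.4750]
(I − A)⁻¹ = adj(I−A) / det(I−A) ≈
  [   1.6266     0.6256     0.4716]
  [   0.2791     1.6458     0.3176]
  [   1.0010     0.3850     1.8287]
The output multiplier for sector j is the column-j sum of the Leontief inverse (I − A)⁻¹ = adj(I−A) / det(I−A).
Column 3 of adj(I−A): (0.1225, 0.0825, 0.4750); det(I−A) = 0.25975.
m_3 = (0.1225 + 0.0825 + 0.4750) / 0.25975 = 0.68 / 0.25975 ≈ 2.618.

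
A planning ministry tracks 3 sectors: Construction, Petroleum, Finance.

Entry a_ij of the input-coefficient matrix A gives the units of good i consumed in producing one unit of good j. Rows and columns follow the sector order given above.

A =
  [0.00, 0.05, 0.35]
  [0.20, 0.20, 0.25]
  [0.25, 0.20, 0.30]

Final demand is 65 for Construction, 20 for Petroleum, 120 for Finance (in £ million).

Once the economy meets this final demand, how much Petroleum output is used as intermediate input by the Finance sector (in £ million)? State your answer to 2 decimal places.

I − A =
  [   1.00    -0.05    -0.35]
  [  -0.20     0.80    -0.25]
  [  -0.25    -0.20     0.70]
Cofactors of I−A, C_ij = (−1)^(i+j)·(minor ij) (rows/columns in the sector order above):
  C_11 = (0.80)(0.70) − (-0.25)(-0.20) = 0.5100
  C_12 = −[(-0.20)(0.70) − (-0.25)(-0.25)] = 0.2025
  C_13 = (-0.20)(-0.20) − (0.80)(-0.25) = 0.2400
  C_21 = −[(-0.05)(0.70) − (-0.35)(-0.20)] = 0.1050
  C_22 = (1.00)(0.70) − (-0.35)(-0.25) = 0.6125
  C_23 = −[(1.00)(-0.20) − (-0.05)(-0.25)] = 0.2125
  C_31 = (-0.05)(-0.25) − (-0.35)(0.80) = 0.2925
  C_32 = −[(1.00)(-0.25) − (-0.35)(-0.20)] = 0.3200
  C_33 = (1.00)(0.80) − (-0.05)(-0.20) = 0.7900
det(I−A) = Σ_j (I−A)_1j·C_1j = (1.00)(0.5100) + (-0.05)(0.2025) + (-0.35)(0.2400) = 0.415875
adj(I−A) = Cᵀ =
  [ 0.5100   0.1050   0.2925]
  [ 0.2025   0.6125   0.3200]
  [ 0.2400   0.2125   0.7900]
(I − A)⁻¹ = adj(I−A) / det(I−A) ≈
  [   1.2263     0.2525     0.7033]
  [   0.4869     1.4728     0.7695]
  [   0.5771     0.5110     1.8996]
First solve x = (I − A)⁻¹ d = adj(I−A)·d / det(I−A); in particular x_F = (0.2400·65 + 0.2125·20 + 0.7900·120) / 0.415875 = 114.65 / 0.415875 ≈ 275.6838.
Intermediate flow from P to F: z_PF = a_PF · x_F = 0.25 × 114.65 / 0.415875 = 28.6625 / 0.415875 ≈ 68.92.

z_PF = 68.92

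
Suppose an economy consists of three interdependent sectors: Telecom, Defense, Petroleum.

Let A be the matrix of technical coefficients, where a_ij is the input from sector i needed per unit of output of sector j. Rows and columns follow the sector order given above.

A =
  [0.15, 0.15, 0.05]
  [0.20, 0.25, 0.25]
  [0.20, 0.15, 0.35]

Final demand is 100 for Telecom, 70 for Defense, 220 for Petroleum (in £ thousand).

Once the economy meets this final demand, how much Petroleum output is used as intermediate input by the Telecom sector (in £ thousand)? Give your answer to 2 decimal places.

I − A =
  [   0.85    -0.15    -0.05]
  [  -0.20     0.75    -0.25]
  [  -0.20    -0.15     0.65]
Cofactors of I−A, C_ij = (−1)^(i+j)·(minor ij) (rows/columns in the sector order above):
  C_11 = (0.75)(0.65) − (-0.25)(-0.15) = 0.4500
  C_12 = −[(-0.20)(0.65) − (-0.25)(-0.20)] = 0.1800
  C_13 = (-0.20)(-0.15) − (0.75)(-0.20) = 0.1800
  C_21 = −[(-0.15)(0.65) − (-0.05)(-0.15)] = 0.1050
  C_22 = (0.85)(0.65) − (-0.05)(-0.20) = 0.5425
  C_23 = −[(0.85)(-0.15) − (-0.15)(-0.20)] = 0.1575
  C_31 = (-0.15)(-0.25) − (-0.05)(0.75) = 0.0750
  C_32 = −[(0.85)(-0.25) − (-0.05)(-0.20)] = 0.2225
  C_33 = (0.85)(0.75) − (-0.15)(-0.20) = 0.6075
det(I−A) = Σ_j (I−A)_1j·C_1j = (0.85)(0.4500) + (-0.15)(0.1800) + (-0.05)(0.1800) = 0.3465
adj(I−A) = Cᵀ =
  [ 0.4500   0.1050   0.0750]
  [ 0.1800   0.5425   0.2225]
  [ 0.1800   0.1575   0.6075]
(I − A)⁻¹ = adj(I−A) / det(I−A) ≈
  [   1.2987     0.3030     0.2165]
  [   0.5195     1.5657     0.6421]
  [   0.5195     0.4545     1.7532]
First solve x = (I − A)⁻¹ d = adj(I−A)·d / det(I−A); in particular x_1 = (0.4500·100 + 0.1050·70 + 0.0750·220) / 0.3465 = 68.85 / 0.3465 ≈ 198.7013.
Intermediate flow from 3 to 1: z_31 = a_31 · x_1 = 0.20 × 68.85 / 0.3465 = 13.77 / 0.3465 ≈ 39.74.

z_31 = 39.74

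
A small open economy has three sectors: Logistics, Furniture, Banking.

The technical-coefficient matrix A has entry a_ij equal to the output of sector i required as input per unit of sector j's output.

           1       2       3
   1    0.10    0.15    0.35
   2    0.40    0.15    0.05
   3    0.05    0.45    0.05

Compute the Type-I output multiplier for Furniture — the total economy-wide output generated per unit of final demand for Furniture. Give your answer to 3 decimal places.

I − A =
  [   0.90    -0.15    -0.35]
  [  -0.40     0.85    -0.05]
  [  -0.05    -0.45     0.95]
Cofactors of I−A, C_ij = (−1)^(i+j)·(minor ij) (rows/columns in the sector order above):
  C_11 = (0.85)(0.95) − (-0.05)(-0.45) = 0.7850
  C_12 = −[(-0.40)(0.95) − (-0.05)(-0.05)] = 0.3825
  C_13 = (-0.40)(-0.45) − (0.85)(-0.05) = 0.2225
  C_21 = −[(-0.15)(0.95) − (-0.35)(-0.45)] = 0.3000
  C_22 = (0.90)(0.95) − (-0.35)(-0.05) = 0.8375
  C_23 = −[(0.90)(-0.45) − (-0.15)(-0.05)] = 0.4125
  C_31 = (-0.15)(-0.05) − (-0.35)(0.85) = 0.3050
  C_32 = −[(0.90)(-0.05) − (-0.35)(-0.40)] = 0.1850
  C_33 = (0.90)(0.85) − (-0.15)(-0.40) = 0.7050
det(I−A) = Σ_j (I−A)_1j·C_1j = (0.90)(0.7850) + (-0.15)(0.3825) + (-0.35)(0.2225) = 0.57125
adj(I−A) = Cᵀ =
  [ 0.7850   0.3000   0.3050]
  [ 0.3825   0.8375   0.1850]
  [ 0.2225   0.4125   0.7050]
(I − A)⁻¹ = adj(I−A) / det(I−A) ≈
  [   1.3742     0.5252     0.5339]
  [   0.6696     1.4661     0.3239]
  [   0.3895     0.7221     1.2341]
The output multiplier for sector j is the column-j sum of the Leontief inverse (I − A)⁻¹ = adj(I−A) / det(I−A).
Column 2 of adj(I−A): (0.3000, 0.8375, 0.4125); det(I−A) = 0.57125.
m_2 = (0.3000 + 0.8375 + 0.4125) / 0.57125 = 1.55 / 0.57125 ≈ 2.713.

m_2 = 2.713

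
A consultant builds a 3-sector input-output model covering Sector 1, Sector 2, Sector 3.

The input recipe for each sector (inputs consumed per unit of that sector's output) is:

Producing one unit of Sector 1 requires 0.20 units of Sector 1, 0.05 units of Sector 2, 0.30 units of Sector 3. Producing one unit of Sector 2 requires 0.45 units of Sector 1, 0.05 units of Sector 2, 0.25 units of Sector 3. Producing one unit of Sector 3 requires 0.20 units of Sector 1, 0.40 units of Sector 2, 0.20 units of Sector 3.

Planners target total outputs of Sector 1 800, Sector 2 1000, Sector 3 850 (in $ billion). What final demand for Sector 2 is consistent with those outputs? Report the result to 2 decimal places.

I − A =
  [   0.80    -0.45    -0.20]
  [  -0.05     0.95    -0.40]
  [  -0.30    -0.25     0.80]
d = (I − A) x:
  d_1 = (+0.80)·800 + (-0.45)·1000 + (-0.20)·850 = 20.00
  d_2 = (-0.05)·800 + (+0.95)·1000 + (-0.40)·850 = 570.00
  d_3 = (-0.30)·800 + (-0.25)·1000 + (+0.80)·850 = 190.00

d_2 = 570.00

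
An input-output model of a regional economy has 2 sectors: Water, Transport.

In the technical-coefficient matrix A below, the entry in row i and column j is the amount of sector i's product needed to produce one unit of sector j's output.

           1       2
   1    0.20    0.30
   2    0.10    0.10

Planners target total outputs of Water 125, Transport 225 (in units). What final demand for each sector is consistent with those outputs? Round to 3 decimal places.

I − A =
  [   0.80    -0.30]
  [  -0.10     0.90]
d = (I − A) x:
  d_1 = (+0.80)·125 + (-0.30)·225 = 32.500
  d_2 = (-0.10)·125 + (+0.90)·225 = 190.000

d_1 = 32.500, d_2 = 190.000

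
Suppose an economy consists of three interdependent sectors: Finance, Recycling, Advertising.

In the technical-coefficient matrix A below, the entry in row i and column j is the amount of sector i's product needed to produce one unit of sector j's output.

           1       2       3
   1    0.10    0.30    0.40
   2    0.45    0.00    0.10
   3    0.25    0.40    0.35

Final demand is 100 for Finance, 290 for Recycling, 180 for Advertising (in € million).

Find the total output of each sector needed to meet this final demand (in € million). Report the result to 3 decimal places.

x_1 = 856.610, x_2 = 784.383, x_3 = 1089.086

I − A =
  [   0.90    -0.30    -0.40]
  [  -0.45     1.00    -0.10]
  [  -0.25    -0.40     0.65]
Cofactors of I−A, C_ij = (−1)^(i+j)·(minor ij) (rows/columns in the sector order above):
  C_11 = (1.00)(0.65) − (-0.10)(-0.40) = 0.6100
  C_12 = −[(-0.45)(0.65) − (-0.10)(-0.25)] = 0.3175
  C_13 = (-0.45)(-0.40) − (1.00)(-0.25) = 0.4300
  C_21 = −[(-0.30)(0.65) − (-0.40)(-0.40)] = 0.3550
  C_22 = (0.90)(0.65) − (-0.40)(-0.25) = 0.4850
  C_23 = −[(0.90)(-0.40) − (-0.30)(-0.25)] = 0.4350
  C_31 = (-0.30)(-0.10) − (-0.40)(1.00) = 0.4300
  C_32 = −[(0.90)(-0.10) − (-0.40)(-0.45)] = 0.2700
  C_33 = (0.90)(1.00) − (-0.30)(-0.45) = 0.7650
det(I−A) = Σ_j (I−A)_1j·C_1j = (0.90)(0.6100) + (-0.30)(0.3175) + (-0.40)(0.4300) = 0.28175
adj(I−A) = Cᵀ =
  [ 0.6100   0.3550   0.4300]
  [ 0.3175   0.4850   0.2700]
  [ 0.4300   0.4350   0.7650]
(I − A)⁻¹ = adj(I−A) / det(I−A) ≈
  [   2.1650     1.2600     1.5262]
  [   1.1269     1.7214     0.9583]
  [   1.5262     1.5439     2.7152]
x = (I − A)⁻¹ d = adj(I−A)·d / det(I−A), with det(I−A) = 0.28175:
  x_1 = (0.6100·100 + 0.3550·290 + 0.4300·180) / 0.28175 = 241.35 / 0.28175 ≈ 856.610
  x_2 = (0.3175·100 + 0.4850·290 + 0.2700·180) / 0.28175 = 221.00 / 0.28175 ≈ 784.383
  x_3 = (0.4300·100 + 0.4350·290 + 0.7650·180) / 0.28175 = 306.85 / 0.28175 ≈ 1089.086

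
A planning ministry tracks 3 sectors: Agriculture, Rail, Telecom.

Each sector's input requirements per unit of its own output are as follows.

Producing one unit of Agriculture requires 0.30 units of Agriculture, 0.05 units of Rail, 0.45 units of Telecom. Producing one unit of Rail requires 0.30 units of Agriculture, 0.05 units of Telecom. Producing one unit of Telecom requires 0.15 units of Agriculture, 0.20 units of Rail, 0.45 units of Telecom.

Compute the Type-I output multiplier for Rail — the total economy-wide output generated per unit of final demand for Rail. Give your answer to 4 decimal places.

I − A =
  [   0.70    -0.30    -0.15]
  [  -0.05     1.00    -0.20]
  [  -0.45    -0.05     0.55]
Cofactors of I−A, C_ij = (−1)^(i+j)·(minor ij) (rows/columns in the sector order above):
  C_11 = (1.00)(0.55) − (-0.20)(-0.05) = 0.5400
  C_12 = −[(-0.05)(0.55) − (-0.20)(-0.45)] = 0.1175
  C_13 = (-0.05)(-0.05) − (1.00)(-0.45) = 0.4525
  C_21 = −[(-0.30)(0.55) − (-0.15)(-0.05)] = 0.1725
  C_22 = (0.70)(0.55) − (-0.15)(-0.45) = 0.3175
  C_23 = −[(0.70)(-0.05) − (-0.30)(-0.45)] = 0.1700
  C_31 = (-0.30)(-0.20) − (-0.15)(1.00) = 0.2100
  C_32 = −[(0.70)(-0.20) − (-0.15)(-0.05)] = 0.1475
  C_33 = (0.70)(1.00) − (-0.30)(-0.05) = 0.6850
det(I−A) = Σ_j (I−A)_1j·C_1j = (0.70)(0.5400) + (-0.30)(0.1175) + (-0.15)(0.4525) = 0.274875
adj(I−A) = Cᵀ =
  [ 0.5400   0.1725   0.2100]
  [ 0.1175   0.3175   0.1475]
  [ 0.4525   0.1700   0.6850]
(I − A)⁻¹ = adj(I−A) / det(I−A) ≈
  [   1.96453     0.62756     0.76398]
  [   0.42747     1.15507     0.53661]
  [   1.64620     0.61846     2.49204]
The output multiplier for sector j is the column-j sum of the Leontief inverse (I − A)⁻¹ = adj(I−A) / det(I−A).
Column 2 of adj(I−A): (0.1725, 0.3175, 0.1700); det(I−A) = 0.274875.
m_2 = (0.1725 + 0.3175 + 0.1700) / 0.274875 = 0.66 / 0.274875 ≈ 2.4011.

m_2 = 2.4011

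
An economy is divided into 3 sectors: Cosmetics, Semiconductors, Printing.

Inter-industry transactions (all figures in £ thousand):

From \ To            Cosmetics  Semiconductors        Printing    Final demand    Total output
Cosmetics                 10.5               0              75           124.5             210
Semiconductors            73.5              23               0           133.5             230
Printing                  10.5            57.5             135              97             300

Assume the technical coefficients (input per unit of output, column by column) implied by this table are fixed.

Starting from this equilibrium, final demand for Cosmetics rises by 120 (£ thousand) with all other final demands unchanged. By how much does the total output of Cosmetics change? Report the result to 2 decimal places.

Technical coefficients a_ij = z_ij / X_j:
  a_CC = 10.5/210 = 0.05, a_SC = 73.5/210 = 0.35, a_PC = 10.5/210 = 0.05
  a_CS = 0/230 = 0.00, a_SS = 23/230 = 0.10, a_PS = 57.5/230 = 0.25
  a_CP = 75/300 = 0.25, a_SP = 0/300 = 0.00, a_PP = 135/300 = 0.45
I − A =
  [   0.95     0.00    -0.25]
  [  -0.35     0.90     0.00]
  [  -0.05    -0.25     0.55]
Cofactors of I−A, C_ij = (−1)^(i+j)·(minor ij) (rows/columns in the sector order above):
  C_11 = (0.90)(0.55) − (0.00)(-0.25) = 0.4950
  C_12 = −[(-0.35)(0.55) − (0.00)(-0.05)] = 0.1925
  C_13 = (-0.35)(-0.25) − (0.90)(-0.05) = 0.1325
  C_21 = −[(0.00)(0.55) − (-0.25)(-0.25)] = 0.0625
  C_22 = (0.95)(0.55) − (-0.25)(-0.05) = 0.5100
  C_23 = −[(0.95)(-0.25) − (0.00)(-0.05)] = 0.2375
  C_31 = (0.00)(0.00) − (-0.25)(0.90) = 0.2250
  C_32 = −[(0.95)(0.00) − (-0.25)(-0.35)] = 0.0875
  C_33 = (0.95)(0.90) − (0.00)(-0.35) = 0.8550
det(I−A) = Σ_j (I−A)_1j·C_1j = (0.95)(0.4950) + (0.00)(0.1925) + (-0.25)(0.1325) = 0.437125
adj(I−A) = Cᵀ =
  [ 0.4950   0.0625   0.2250]
  [ 0.1925   0.5100   0.0875]
  [ 0.1325   0.2375   0.8550]
(I − A)⁻¹ = adj(I−A) / det(I−A) ≈
  [   1.1324     0.1430     0.5147]
  [   0.4404     1.1667     0.2002]
  [   0.3031     0.5433     1.9560]
Δx = (I − A)⁻¹ Δd with Δd having +120 in the Cosmetics component and 0 elsewhere.
So Δx_C = L_CC · (+120), where L_CC = adj(I−A)_CC / det(I−A) = 0.4950 / 0.437125.
Δx_C = 0.4950 × (+120) / 0.437125 = 59.40 / 0.437125 ≈ 135.89.

Δx_C = 135.89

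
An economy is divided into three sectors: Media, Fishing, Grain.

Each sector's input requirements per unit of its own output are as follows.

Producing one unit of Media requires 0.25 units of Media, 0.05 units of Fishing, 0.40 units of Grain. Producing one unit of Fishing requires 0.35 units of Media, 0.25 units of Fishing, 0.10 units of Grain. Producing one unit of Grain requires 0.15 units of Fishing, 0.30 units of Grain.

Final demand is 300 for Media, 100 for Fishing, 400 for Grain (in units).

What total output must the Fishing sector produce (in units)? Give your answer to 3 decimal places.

x_2 = 360.773

I − A =
  [   0.75    -0.35     0.00]
  [  -0.05     0.75    -0.15]
  [  -0.40    -0.10     0.70]
Cofactors of I−A, C_ij = (−1)^(i+j)·(minor ij) (rows/columns in the sector order above):
  C_11 = (0.75)(0.70) − (-0.15)(-0.10) = 0.5100
  C_12 = −[(-0.05)(0.70) − (-0.15)(-0.40)] = 0.0950
  C_13 = (-0.05)(-0.10) − (0.75)(-0.40) = 0.3050
  C_21 = −[(-0.35)(0.70) − (0.00)(-0.10)] = 0.2450
  C_22 = (0.75)(0.70) − (0.00)(-0.40) = 0.5250
  C_23 = −[(0.75)(-0.10) − (-0.35)(-0.40)] = 0.2150
  C_31 = (-0.35)(-0.15) − (0.00)(0.75) = 0.0525
  C_32 = −[(0.75)(-0.15) − (0.00)(-0.05)] = 0.1125
  C_33 = (0.75)(0.75) − (-0.35)(-0.05) = 0.5450
det(I−A) = Σ_j (I−A)_1j·C_1j = (0.75)(0.5100) + (-0.35)(0.0950) + (0.00)(0.3050) = 0.34925
adj(I−A) = Cᵀ =
  [ 0.5100   0.2450   0.0525]
  [ 0.0950   0.5250   0.1125]
  [ 0.3050   0.2150   0.5450]
(I − A)⁻¹ = adj(I−A) / det(I−A) ≈
  [   1.4603     0.7015     0.1503]
  [   0.2720     1.5032     0.3221]
  [   0.8733     0.6156     1.5605]
x = (I − A)⁻¹ d = adj(I−A)·d / det(I−A), with det(I−A) = 0.34925:
  x_1 = (0.5100·300 + 0.2450·100 + 0.0525·400) / 0.34925 = 198.50 / 0.34925 ≈ 568.361
  x_2 = (0.0950·300 + 0.5250·100 + 0.1125·400) / 0.34925 = 126.00 / 0.34925 ≈ 360.773
  x_3 = (0.3050·300 + 0.2150·100 + 0.5450·400) / 0.34925 = 331.00 / 0.34925 ≈ 947.745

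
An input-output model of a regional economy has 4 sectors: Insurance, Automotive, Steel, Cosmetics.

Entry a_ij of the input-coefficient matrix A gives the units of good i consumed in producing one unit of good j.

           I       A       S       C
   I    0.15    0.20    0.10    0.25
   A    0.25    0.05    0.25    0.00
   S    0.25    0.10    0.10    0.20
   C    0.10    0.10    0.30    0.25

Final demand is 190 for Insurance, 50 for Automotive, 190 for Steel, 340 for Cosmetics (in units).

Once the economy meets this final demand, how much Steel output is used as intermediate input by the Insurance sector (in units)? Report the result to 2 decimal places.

z_SI = 157.57

I − A =
  [   0.85    -0.20    -0.10    -0.25]
  [  -0.25     0.95    -0.25     0.00]
  [  -0.25    -0.10     0.90    -0.20]
  [  -0.10    -0.10    -0.30     0.75]
Compute the cofactors C_ij = (−1)^(i+j)·(3×3 minor ij) of I−A; the adjugate is their transpose:
adj(I−A) = Cᵀ =
  [ 0.560500   0.162500   0.186250   0.236500]
  [ 0.205625   0.460750   0.190625   0.119375]
  [ 0.220875   0.126000   0.538125   0.217125]
  [ 0.190500   0.133500   0.265500   0.621750]
det(I−A) = Σ_j (I−A)_1j·C_1j = (0.85)(0.560500) + (-0.20)(0.205625) + (-0.10)(0.220875) + (-0.25)(0.190500) = 0.3655875
(I − A)⁻¹ = adj(I−A) / det(I−A) ≈
  [   1.5331     0.4445     0.5095     0.6469]
  [   0.5625     1.2603     0.5214     0.3265]
  [   0.6042     0.3447     1.4719     0.5939]
  [   0.5211     0.3652     0.7262     1.7007]
First solve x = (I − A)⁻¹ d = adj(I−A)·d / det(I−A); in particular x_I = (0.560500·190 + 0.162500·50 + 0.186250·190 + 0.236500·340) / 0.3655875 = 230.4175 / 0.3655875 ≈ 630.2664.
Intermediate flow from S to I: z_SI = a_SI · x_I = 0.25 × 230.4175 / 0.3655875 = 57.604375 / 0.3655875 ≈ 157.57.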